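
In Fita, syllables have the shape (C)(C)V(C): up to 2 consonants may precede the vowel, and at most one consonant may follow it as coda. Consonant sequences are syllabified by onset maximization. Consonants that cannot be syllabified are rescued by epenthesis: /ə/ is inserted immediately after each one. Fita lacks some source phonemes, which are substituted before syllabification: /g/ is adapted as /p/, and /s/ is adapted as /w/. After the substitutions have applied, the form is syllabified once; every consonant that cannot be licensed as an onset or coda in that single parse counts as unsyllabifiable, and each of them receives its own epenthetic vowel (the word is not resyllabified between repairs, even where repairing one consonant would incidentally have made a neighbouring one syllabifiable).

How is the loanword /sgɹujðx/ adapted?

Substitution: /s/ → /w/, /g/ → /p/, giving /wpɹujðx/.
Under (C)(C)V(C), the unsyllabifiable consonants are /w/, /ð/, /x/ (at most one coda consonant is licensed; onsets may contain at most 2 consonants).
Epenthesis after each stranded consonant: /w/ → /wə/, /ð/ → /ðə/, /x/ → /xə/.

wəpɹujðəxə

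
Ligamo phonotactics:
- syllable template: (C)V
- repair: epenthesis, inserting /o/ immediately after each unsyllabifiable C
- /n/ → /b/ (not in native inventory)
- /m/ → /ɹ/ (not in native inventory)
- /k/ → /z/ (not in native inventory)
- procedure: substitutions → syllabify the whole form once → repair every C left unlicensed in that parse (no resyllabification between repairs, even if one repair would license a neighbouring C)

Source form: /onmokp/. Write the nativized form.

oboɹozopo

Substitution: /n/ → /b/, /m/ → /ɹ/, /k/ → /z/, giving /obɹozp/.
Syllabifying with onset maximization leaves /b/, /z/, /p/ stranded (no codas are permitted; onsets are limited to one consonant).
Epenthesis after each stranded consonant: /b/ → /bo/, /z/ → /zo/, /p/ → /po/.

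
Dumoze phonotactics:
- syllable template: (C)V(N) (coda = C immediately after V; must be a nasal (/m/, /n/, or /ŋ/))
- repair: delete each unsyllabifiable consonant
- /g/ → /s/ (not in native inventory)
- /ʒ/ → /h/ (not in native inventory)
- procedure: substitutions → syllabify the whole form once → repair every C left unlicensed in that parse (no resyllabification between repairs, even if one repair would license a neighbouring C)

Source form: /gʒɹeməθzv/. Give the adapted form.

ɹemə

Substitution: /g/ → /s/, /ʒ/ → /h/, giving /shɹeməθzv/.
The consonants /s/, /h/, /θ/, /z/, /v/ cannot be parsed into a legal (C)V(N) syllable (only a nasal (/m/, /n/, or /ŋ/) is licensed in coda position; onsets are limited to one consonant).
Deleting the stranded consonants removes /s/, /h/, /θ/, /z/, /v/.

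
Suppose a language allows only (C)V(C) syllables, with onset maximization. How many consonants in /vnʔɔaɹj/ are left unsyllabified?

3

The consonants /v/, /n/, /j/ cannot be parsed into a legal (C)V(C) syllable (at most one coda consonant is licensed; onsets are limited to one consonant).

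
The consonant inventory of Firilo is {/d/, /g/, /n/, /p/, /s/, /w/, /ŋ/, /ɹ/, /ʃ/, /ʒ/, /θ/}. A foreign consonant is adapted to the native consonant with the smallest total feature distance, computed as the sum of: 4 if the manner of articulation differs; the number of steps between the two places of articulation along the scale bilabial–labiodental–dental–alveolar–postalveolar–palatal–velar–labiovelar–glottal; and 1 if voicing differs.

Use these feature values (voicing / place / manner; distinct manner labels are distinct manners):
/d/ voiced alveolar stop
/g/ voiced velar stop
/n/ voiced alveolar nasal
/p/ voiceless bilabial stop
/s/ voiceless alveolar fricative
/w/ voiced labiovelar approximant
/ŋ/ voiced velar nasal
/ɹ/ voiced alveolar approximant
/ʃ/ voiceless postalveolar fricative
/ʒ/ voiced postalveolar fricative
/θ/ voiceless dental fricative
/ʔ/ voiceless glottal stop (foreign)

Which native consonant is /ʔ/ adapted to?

g

/g/ is closest: same manner (stop), place distance 2 (glottal→velar), voicing differs (+1); total 3. Next closest is /d/ at distance 6.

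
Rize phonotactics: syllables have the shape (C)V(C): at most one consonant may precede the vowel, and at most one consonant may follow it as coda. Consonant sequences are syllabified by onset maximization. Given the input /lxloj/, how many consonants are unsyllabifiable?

Syllabifying with onset maximization leaves /l/, /x/ stranded (at most one coda consonant is licensed; onsets are limited to one consonant).

2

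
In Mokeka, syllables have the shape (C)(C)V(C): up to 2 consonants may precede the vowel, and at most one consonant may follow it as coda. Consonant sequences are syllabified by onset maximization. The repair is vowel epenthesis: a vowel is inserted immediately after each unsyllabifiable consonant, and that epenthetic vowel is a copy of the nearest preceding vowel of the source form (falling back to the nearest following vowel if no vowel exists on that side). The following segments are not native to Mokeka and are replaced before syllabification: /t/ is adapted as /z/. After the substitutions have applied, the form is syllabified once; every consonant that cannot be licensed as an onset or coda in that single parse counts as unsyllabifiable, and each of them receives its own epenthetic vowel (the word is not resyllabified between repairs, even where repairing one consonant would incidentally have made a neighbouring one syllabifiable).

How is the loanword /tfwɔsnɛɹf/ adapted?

zɔfwɔsnɛɹfɛ

Substitution: /t/ → /z/, giving /zfwɔsnɛɹf/.
Under (C)(C)V(C), the unsyllabifiable consonants are /z/, /f/ (at most one coda consonant is licensed; onsets may contain at most 2 consonants).
Each unlicensed consonant becomes the onset of a new syllable: /z/ → /zɔ/, /f/ → /fɛ/.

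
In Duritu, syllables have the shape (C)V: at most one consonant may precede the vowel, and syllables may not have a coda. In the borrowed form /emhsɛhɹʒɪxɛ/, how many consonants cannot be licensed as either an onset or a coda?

4

The consonants /m/, /h/, /h/, /ɹ/ cannot be parsed into a legal (C)V syllable (no codas are permitted; onsets are limited to one consonant).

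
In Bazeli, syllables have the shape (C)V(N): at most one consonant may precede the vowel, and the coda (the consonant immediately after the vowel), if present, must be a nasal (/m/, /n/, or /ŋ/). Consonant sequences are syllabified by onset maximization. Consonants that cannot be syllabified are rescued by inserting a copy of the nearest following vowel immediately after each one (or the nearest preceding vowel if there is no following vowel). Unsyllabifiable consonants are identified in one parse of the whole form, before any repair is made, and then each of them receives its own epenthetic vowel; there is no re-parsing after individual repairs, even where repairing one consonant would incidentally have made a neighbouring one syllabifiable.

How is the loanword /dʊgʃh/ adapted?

dʊgʊʃʊhʊ

Under (C)V(N), the unsyllabifiable consonants are /g/, /ʃ/, /h/ (only a nasal (/m/, /n/, or /ŋ/) is licensed in coda position; onsets are limited to one consonant).
Epenthesis after each stranded consonant: /g/ → /gʊ/, /ʃ/ → /ʃʊ/, /h/ → /hʊ/.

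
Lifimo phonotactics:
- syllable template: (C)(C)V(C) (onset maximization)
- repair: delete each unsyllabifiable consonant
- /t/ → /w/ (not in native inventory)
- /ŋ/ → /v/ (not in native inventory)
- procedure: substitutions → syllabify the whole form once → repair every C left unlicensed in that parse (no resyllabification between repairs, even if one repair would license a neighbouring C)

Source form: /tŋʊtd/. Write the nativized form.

Substitution: /t/ → /w/, /ŋ/ → /v/, giving /wvʊwd/.
Under (C)(C)V(C), the unsyllabifiable consonants are /d/ (at most one coda consonant is licensed; onsets may contain at most 2 consonants).
Deleting the stranded consonants removes /d/.

wvʊw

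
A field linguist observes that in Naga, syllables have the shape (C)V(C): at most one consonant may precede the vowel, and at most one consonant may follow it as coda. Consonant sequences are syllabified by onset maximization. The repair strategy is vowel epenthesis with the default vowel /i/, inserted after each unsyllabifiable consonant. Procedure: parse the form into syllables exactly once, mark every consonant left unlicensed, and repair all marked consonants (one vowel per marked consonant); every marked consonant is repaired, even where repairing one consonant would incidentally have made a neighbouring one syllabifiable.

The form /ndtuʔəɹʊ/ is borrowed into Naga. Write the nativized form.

Syllabifying with onset maximization leaves /n/, /d/ stranded (at most one coda consonant is licensed; onsets are limited to one consonant).
Each unlicensed consonant becomes the onset of a new syllable: /n/ → /ni/, /d/ → /di/.

nidituʔəɹʊ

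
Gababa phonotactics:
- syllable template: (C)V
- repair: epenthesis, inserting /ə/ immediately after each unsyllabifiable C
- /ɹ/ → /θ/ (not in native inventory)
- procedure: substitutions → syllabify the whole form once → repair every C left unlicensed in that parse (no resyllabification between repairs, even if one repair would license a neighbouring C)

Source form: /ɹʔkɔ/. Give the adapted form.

Substitution: /ɹ/ → /θ/, giving /θʔkɔ/.
Syllabifying with onset maximization leaves /θ/, /ʔ/ stranded (no codas are permitted; onsets are limited to one consonant).
Epenthesis after each stranded consonant: /θ/ → /θə/, /ʔ/ → /ʔə/.

θəʔəkɔ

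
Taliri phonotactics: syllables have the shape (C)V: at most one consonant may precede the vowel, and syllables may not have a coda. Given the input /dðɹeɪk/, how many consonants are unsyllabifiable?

3

The consonants /d/, /ð/, /k/ cannot be parsed into a legal (C)V syllable (no codas are permitted; onsets are limited to one consonant).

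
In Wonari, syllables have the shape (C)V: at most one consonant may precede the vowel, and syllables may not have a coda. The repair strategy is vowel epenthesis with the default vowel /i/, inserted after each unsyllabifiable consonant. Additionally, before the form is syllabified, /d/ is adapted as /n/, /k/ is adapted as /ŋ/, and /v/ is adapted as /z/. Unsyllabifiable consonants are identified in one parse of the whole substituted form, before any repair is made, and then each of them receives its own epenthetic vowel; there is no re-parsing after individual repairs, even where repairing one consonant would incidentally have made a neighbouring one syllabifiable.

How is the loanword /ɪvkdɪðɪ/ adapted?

Substitution: /v/ → /z/, /k/ → /ŋ/, /d/ → /n/, giving /ɪzŋnɪðɪ/.
Under (C)V, the unsyllabifiable consonants are /z/, /ŋ/ (no codas are permitted; onsets are limited to one consonant).
Each unlicensed consonant becomes the onset of a new syllable: /z/ → /zi/, /ŋ/ → /ŋi/.

ɪziŋinɪðɪ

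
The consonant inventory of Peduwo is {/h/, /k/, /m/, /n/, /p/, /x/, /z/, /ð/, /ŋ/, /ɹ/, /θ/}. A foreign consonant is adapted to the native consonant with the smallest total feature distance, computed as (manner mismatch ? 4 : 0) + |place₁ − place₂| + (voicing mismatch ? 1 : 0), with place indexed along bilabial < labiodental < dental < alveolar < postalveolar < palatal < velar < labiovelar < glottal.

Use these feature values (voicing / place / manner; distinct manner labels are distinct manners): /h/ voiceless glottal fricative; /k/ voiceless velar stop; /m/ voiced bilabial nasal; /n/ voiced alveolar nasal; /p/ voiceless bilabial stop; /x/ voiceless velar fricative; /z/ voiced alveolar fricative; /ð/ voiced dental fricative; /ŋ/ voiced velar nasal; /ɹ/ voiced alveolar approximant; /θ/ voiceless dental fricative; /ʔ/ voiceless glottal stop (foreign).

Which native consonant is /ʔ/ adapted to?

k

/k/ is closest: same manner (stop), place distance 2 (glottal→velar), same voicing; total 2. Next closest is /h/ at distance 4.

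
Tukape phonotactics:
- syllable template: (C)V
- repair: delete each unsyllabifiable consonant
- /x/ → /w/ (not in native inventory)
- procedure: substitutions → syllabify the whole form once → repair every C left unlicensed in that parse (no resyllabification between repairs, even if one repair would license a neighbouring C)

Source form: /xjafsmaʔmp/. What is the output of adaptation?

Substitution: /x/ → /w/, giving /wjafsmaʔmp/.
The consonants /w/, /f/, /s/, /ʔ/, /m/, /p/ cannot be parsed into a legal (C)V syllable (no codas are permitted; onsets are limited to one consonant).
Deleting the stranded consonants removes /w/, /f/, /s/, /ʔ/, /m/, /p/.

jama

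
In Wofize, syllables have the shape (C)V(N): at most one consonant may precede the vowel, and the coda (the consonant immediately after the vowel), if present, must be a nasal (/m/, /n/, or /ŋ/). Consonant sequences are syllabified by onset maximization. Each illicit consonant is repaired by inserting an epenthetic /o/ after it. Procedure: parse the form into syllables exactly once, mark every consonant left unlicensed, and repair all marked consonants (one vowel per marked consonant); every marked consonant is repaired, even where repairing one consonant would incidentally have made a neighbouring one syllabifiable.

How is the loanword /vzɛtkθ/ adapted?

The consonants /v/, /t/, /k/, /θ/ cannot be parsed into a legal (C)V(N) syllable (only a nasal (/m/, /n/, or /ŋ/) is licensed in coda position; onsets are limited to one consonant).
Epenthesis after each stranded consonant: /v/ → /vo/, /t/ → /to/, /k/ → /ko/, /θ/ → /θo/.

vozɛtokoθo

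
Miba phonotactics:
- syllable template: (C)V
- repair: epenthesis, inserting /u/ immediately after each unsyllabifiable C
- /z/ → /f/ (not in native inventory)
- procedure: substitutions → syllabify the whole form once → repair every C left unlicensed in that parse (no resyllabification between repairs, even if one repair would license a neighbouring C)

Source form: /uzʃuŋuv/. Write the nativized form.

ufuʃuŋuvu

Substitution: /z/ → /f/, giving /ufʃuŋuv/.
The consonants /f/, /v/ cannot be parsed into a legal (C)V syllable (no codas are permitted; onsets are limited to one consonant).
Epenthesis after each stranded consonant: /f/ → /fu/, /v/ → /vu/.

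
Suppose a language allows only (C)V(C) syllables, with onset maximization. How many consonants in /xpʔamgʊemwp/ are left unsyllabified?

The consonants /x/, /p/, /w/, /p/ cannot be parsed into a legal (C)V(C) syllable (at most one coda consonant is licensed; onsets are limited to one consonant).

4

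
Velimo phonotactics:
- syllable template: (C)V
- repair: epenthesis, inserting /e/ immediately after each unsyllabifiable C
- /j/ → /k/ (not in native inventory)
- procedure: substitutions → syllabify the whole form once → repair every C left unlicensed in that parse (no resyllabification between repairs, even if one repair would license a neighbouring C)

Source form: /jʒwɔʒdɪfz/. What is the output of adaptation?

keʒewɔʒedɪfeze

Substitution: /j/ → /k/, giving /kʒwɔʒdɪfz/.
Under (C)V, the unsyllabifiable consonants are /k/, /ʒ/, /ʒ/, /f/, /z/ (no codas are permitted; onsets are limited to one consonant).
Inserting the epenthetic vowel yields /k/ → /ke/, /ʒ/ → /ʒe/, /ʒ/ → /ʒe/, /f/ → /fe/, /z/ → /ze/.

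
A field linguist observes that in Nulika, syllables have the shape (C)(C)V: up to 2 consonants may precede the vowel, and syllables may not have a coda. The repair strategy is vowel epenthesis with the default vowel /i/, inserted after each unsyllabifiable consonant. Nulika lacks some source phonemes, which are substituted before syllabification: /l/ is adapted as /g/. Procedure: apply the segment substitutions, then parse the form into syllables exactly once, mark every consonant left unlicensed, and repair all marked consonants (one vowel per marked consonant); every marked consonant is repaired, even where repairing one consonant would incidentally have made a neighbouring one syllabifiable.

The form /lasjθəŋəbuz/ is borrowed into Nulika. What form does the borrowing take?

gasijθəŋəbuzi

Substitution: /l/ → /g/, giving /gasjθəŋəbuz/.
The consonants /s/, /z/ cannot be parsed into a legal (C)(C)V syllable (no codas are permitted; onsets may contain at most 2 consonants).
Each unlicensed consonant becomes the onset of a new syllable: /s/ → /si/, /z/ → /zi/.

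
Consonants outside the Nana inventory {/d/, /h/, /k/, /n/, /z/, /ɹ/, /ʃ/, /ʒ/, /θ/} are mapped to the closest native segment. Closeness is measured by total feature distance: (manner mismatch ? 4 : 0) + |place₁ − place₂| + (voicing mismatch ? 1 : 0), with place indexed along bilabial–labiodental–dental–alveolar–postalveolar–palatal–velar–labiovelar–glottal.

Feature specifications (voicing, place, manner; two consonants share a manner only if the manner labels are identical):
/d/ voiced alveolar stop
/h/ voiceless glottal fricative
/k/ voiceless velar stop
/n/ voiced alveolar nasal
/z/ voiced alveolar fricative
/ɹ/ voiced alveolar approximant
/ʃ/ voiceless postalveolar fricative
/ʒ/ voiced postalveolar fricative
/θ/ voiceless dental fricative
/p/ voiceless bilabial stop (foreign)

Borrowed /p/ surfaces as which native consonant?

d

/d/ is closest: same manner (stop), place distance 3 (bilabial→alveolar), voicing differs (+1); total 4. Next closest is /k/ at distance 6.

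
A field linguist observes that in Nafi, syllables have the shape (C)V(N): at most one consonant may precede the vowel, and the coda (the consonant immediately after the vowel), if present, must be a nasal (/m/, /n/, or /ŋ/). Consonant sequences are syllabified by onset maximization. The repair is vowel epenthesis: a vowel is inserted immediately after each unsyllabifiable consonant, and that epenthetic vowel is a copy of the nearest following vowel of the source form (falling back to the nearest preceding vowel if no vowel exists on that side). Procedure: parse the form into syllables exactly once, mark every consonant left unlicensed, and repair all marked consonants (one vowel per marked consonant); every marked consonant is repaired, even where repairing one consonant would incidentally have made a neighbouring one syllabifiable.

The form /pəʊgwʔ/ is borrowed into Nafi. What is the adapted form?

The consonants /g/, /w/, /ʔ/ cannot be parsed into a legal (C)V(N) syllable (only a nasal (/m/, /n/, or /ŋ/) is licensed in coda position; onsets are limited to one consonant).
Epenthesis after each stranded consonant: /g/ → /gʊ/, /w/ → /wʊ/, /ʔ/ → /ʔʊ/.

pəʊgʊwʊʔʊ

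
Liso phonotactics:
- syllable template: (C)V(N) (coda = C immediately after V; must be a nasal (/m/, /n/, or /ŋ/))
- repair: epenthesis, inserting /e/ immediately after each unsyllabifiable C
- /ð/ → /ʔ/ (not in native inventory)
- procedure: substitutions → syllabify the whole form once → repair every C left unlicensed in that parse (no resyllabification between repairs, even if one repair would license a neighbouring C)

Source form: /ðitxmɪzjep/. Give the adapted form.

Substitution: /ð/ → /ʔ/, giving /ʔitxmɪzjep/.
Under (C)V(N), the unsyllabifiable consonants are /t/, /x/, /z/, /p/ (only a nasal (/m/, /n/, or /ŋ/) is licensed in coda position; onsets are limited to one consonant).
Inserting the epenthetic vowel yields /t/ → /te/, /x/ → /xe/, /z/ → /ze/, /p/ → /pe/.

ʔitexemɪzejepe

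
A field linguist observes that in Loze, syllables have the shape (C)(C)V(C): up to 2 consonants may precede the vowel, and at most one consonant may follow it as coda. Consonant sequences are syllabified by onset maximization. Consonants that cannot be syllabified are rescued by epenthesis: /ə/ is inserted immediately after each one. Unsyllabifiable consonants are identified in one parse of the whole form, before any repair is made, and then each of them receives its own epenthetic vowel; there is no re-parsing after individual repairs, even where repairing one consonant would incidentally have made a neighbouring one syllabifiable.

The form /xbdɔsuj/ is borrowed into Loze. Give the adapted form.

Syllabifying with onset maximization leaves /x/ stranded (at most one coda consonant is licensed; onsets may contain at most 2 consonants).
Each unlicensed consonant becomes the onset of a new syllable: /x/ → /xə/.

xəbdɔsuj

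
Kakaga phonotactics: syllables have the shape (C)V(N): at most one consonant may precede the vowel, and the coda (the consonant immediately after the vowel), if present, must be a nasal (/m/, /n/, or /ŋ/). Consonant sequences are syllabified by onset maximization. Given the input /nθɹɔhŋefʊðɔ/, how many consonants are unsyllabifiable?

3

Syllabifying with onset maximization leaves /n/, /θ/, /h/ stranded (only a nasal (/m/, /n/, or /ŋ/) is licensed in coda position; onsets are limited to one consonant).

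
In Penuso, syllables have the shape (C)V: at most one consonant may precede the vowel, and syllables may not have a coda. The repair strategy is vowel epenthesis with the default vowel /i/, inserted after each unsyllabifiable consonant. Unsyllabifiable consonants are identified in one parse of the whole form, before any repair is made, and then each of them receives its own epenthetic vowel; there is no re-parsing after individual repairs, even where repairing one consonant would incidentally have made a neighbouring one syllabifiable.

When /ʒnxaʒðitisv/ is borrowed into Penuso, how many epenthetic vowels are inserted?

5

The unsyllabifiable consonants are /ʒ/, /n/, /ʒ/, /s/, /v/; each receives one epenthetic vowel.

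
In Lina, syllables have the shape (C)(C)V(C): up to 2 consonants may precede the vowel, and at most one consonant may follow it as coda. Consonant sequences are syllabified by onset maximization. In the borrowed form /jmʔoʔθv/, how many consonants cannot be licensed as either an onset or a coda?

Syllabifying with onset maximization leaves /j/, /θ/, /v/ stranded (at most one coda consonant is licensed; onsets may contain at most 2 consonants).

3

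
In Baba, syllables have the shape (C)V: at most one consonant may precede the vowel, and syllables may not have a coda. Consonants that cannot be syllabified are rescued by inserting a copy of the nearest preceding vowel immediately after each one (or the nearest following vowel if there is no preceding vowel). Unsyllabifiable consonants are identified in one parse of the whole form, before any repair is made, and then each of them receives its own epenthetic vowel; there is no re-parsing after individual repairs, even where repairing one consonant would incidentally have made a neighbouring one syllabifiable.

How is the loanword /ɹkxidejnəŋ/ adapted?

Syllabifying with onset maximization leaves /ɹ/, /k/, /j/, /ŋ/ stranded (no codas are permitted; onsets are limited to one consonant).
Each unlicensed consonant becomes the onset of a new syllable: /ɹ/ → /ɹi/, /k/ → /ki/, /j/ → /je/, /ŋ/ → /ŋə/.

ɹikixidejenəŋə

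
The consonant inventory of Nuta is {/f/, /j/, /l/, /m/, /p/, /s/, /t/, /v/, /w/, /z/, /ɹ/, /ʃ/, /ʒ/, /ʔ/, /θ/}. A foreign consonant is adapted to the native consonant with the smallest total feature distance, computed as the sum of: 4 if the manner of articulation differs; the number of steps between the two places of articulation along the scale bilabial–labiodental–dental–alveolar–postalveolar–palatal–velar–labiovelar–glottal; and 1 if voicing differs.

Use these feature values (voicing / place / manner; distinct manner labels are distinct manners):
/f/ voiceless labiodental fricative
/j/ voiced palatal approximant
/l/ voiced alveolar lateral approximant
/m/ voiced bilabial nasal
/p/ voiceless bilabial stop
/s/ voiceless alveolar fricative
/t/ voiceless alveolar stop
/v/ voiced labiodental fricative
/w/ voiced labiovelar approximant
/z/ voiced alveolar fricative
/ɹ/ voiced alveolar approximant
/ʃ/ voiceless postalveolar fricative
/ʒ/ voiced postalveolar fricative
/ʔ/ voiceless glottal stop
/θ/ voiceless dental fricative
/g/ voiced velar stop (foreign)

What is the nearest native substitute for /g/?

ʔ

/ʔ/ is closest: same manner (stop), place distance 2 (velar→glottal), voicing differs (+1); total 3. Next closest is /t/ at distance 4.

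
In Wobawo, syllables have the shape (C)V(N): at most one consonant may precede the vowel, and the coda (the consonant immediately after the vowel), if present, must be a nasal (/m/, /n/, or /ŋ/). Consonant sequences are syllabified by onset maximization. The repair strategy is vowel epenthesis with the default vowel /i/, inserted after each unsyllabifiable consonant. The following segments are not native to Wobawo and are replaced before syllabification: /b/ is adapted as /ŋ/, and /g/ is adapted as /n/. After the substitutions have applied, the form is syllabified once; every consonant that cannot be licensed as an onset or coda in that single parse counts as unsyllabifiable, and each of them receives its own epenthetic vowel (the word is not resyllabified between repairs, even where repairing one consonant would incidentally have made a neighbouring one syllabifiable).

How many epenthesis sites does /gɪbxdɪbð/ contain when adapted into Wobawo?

After substitution the input is /nɪŋxdɪŋð/.
The unsyllabifiable consonants are /x/, /ð/; each receives one epenthetic vowel.

2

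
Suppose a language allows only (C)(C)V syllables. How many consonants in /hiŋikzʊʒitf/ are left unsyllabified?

2

Under (C)(C)V, the unsyllabifiable consonants are /t/, /f/ (no codas are permitted; onsets may contain at most 2 consonants).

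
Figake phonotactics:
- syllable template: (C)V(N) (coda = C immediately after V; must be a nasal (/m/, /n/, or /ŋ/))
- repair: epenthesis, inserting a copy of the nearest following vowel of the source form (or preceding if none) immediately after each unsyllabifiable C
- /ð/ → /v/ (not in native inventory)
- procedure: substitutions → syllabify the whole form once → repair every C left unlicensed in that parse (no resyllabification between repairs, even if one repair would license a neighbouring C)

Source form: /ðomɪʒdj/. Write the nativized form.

vomɪʒɪdɪjɪ

Substitution: /ð/ → /v/, giving /vomɪʒdj/.
The consonants /ʒ/, /d/, /j/ cannot be parsed into a legal (C)V(N) syllable (only a nasal (/m/, /n/, or /ŋ/) is licensed in coda position; onsets are limited to one consonant).
Each unlicensed consonant becomes the onset of a new syllable: /ʒ/ → /ʒɪ/, /d/ → /dɪ/, /j/ → /jɪ/.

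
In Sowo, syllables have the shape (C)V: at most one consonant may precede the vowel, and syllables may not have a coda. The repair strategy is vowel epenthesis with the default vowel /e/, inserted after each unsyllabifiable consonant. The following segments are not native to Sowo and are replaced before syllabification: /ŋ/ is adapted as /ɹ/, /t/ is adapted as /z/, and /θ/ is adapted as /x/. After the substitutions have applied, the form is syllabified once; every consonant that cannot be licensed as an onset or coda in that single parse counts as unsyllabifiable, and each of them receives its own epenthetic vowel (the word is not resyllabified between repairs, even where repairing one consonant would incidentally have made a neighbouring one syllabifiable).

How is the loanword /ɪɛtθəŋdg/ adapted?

ɪɛzexəɹedege

Substitution: /t/ → /z/, /θ/ → /x/, /ŋ/ → /ɹ/, giving /ɪɛzxəɹdg/.
Under (C)V, the unsyllabifiable consonants are /z/, /ɹ/, /d/, /g/ (no codas are permitted; onsets are limited to one consonant).
Each unlicensed consonant becomes the onset of a new syllable: /z/ → /ze/, /ɹ/ → /ɹe/, /d/ → /de/, /g/ → /ge/.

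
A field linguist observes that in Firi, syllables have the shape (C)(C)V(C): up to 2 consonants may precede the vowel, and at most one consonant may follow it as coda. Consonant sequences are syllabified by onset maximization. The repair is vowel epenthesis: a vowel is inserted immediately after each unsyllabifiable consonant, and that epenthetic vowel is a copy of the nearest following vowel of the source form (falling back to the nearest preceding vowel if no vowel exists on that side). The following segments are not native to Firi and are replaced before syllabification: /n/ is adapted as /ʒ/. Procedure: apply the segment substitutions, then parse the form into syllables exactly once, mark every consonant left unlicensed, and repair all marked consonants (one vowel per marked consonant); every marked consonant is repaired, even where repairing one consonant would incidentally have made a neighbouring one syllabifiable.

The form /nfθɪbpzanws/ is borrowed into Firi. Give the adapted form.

Substitution: /n/ → /ʒ/, giving /ʒfθɪbpzaʒws/.
Under (C)(C)V(C), the unsyllabifiable consonants are /ʒ/, /w/, /s/ (at most one coda consonant is licensed; onsets may contain at most 2 consonants).
Each unlicensed consonant becomes the onset of a new syllable: /ʒ/ → /ʒɪ/, /w/ → /wa/, /s/ → /sa/.

ʒɪfθɪbpzaʒwasa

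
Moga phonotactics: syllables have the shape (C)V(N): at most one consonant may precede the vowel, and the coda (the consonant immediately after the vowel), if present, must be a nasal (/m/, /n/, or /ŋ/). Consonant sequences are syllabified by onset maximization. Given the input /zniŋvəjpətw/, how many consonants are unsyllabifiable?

4

Under (C)V(N), the unsyllabifiable consonants are /z/, /j/, /t/, /w/ (only a nasal (/m/, /n/, or /ŋ/) is licensed in coda position; onsets are limited to one consonant).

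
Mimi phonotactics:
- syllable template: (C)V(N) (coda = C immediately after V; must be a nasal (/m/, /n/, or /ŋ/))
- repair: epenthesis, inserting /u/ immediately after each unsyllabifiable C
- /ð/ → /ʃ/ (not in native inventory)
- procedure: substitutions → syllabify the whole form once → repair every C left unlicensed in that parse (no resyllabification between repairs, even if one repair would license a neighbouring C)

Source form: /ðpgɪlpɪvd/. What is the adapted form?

Substitution: /ð/ → /ʃ/, giving /ʃpgɪlpɪvd/.
The consonants /ʃ/, /p/, /l/, /v/, /d/ cannot be parsed into a legal (C)V(N) syllable (only a nasal (/m/, /n/, or /ŋ/) is licensed in coda position; onsets are limited to one consonant).
Epenthesis after each stranded consonant: /ʃ/ → /ʃu/, /p/ → /pu/, /l/ → /lu/, /v/ → /vu/, /d/ → /du/.

ʃupugɪlupɪvudu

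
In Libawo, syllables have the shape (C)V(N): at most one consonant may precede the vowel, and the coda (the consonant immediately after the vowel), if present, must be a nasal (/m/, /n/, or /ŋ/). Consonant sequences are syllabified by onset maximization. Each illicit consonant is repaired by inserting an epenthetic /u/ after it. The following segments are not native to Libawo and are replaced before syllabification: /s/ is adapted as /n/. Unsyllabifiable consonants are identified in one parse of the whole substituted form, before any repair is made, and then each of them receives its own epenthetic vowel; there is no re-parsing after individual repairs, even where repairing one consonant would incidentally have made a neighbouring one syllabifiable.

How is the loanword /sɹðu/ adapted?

Substitution: /s/ → /n/, giving /nɹðu/.
Under (C)V(N), the unsyllabifiable consonants are /n/, /ɹ/ (only a nasal (/m/, /n/, or /ŋ/) is licensed in coda position; onsets are limited to one consonant).
Each unlicensed consonant becomes the onset of a new syllable: /n/ → /nu/, /ɹ/ → /ɹu/.

nuɹuðu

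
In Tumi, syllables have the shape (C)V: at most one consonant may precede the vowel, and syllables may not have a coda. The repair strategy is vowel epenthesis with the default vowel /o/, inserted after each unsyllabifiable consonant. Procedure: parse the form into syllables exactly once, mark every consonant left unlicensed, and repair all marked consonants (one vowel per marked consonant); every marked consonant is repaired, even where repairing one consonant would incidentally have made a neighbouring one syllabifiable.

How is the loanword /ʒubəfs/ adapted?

Syllabifying with onset maximization leaves /f/, /s/ stranded (no codas are permitted; onsets are limited to one consonant).
Each unlicensed consonant becomes the onset of a new syllable: /f/ → /fo/, /s/ → /so/.

ʒubəfoso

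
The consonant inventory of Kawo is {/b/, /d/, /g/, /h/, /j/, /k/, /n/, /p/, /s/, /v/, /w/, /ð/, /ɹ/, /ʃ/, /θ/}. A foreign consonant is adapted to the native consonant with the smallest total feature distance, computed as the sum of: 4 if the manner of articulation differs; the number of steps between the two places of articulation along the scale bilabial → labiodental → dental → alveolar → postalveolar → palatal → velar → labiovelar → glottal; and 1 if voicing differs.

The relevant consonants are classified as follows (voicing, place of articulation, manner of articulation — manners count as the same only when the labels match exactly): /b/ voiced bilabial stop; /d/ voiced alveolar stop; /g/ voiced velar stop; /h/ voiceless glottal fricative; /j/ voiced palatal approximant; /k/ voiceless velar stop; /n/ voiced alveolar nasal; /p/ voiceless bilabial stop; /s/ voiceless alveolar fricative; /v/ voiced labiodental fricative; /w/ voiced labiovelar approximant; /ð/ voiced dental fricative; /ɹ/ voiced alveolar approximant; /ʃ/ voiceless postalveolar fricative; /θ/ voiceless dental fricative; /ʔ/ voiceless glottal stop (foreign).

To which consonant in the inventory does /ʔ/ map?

/k/ is closest: same manner (stop), place distance 2 (glottal→velar), same voicing; total 2. Next closest is /g/ at distance 3.

k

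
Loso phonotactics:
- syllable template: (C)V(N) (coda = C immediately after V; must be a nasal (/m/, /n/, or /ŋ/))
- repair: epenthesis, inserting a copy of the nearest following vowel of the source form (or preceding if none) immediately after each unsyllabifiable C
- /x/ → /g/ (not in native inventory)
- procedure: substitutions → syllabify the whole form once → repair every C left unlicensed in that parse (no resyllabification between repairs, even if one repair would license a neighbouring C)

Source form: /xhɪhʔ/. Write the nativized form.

gɪhɪhɪʔɪ

Substitution: /x/ → /g/, giving /ghɪhʔ/.
Under (C)V(N), the unsyllabifiable consonants are /g/, /h/, /ʔ/ (only a nasal (/m/, /n/, or /ŋ/) is licensed in coda position; onsets are limited to one consonant).
Each unlicensed consonant becomes the onset of a new syllable: /g/ → /gɪ/, /h/ → /hɪ/, /ʔ/ → /ʔɪ/.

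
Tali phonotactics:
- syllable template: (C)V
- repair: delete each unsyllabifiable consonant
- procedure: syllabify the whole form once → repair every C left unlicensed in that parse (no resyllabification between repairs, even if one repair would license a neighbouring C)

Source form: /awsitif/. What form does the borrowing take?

Syllabifying with onset maximization leaves /w/, /f/ stranded (no codas are permitted; onsets are limited to one consonant).
Each unlicensed consonant is deleted: /w/, /f/.

asiti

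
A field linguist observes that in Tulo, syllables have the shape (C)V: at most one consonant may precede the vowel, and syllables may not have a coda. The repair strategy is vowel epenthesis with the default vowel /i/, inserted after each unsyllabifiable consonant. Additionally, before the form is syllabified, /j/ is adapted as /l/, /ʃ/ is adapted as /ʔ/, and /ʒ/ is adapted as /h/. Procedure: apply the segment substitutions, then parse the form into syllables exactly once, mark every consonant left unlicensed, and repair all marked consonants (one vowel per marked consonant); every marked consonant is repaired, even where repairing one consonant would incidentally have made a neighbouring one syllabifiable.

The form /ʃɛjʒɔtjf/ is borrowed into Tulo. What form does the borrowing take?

ʔɛlihɔtilifi

Substitution: /ʃ/ → /ʔ/, /j/ → /l/, /ʒ/ → /h/, giving /ʔɛlhɔtlf/.
Syllabifying with onset maximization leaves /l/, /t/, /l/, /f/ stranded (no codas are permitted; onsets are limited to one consonant).
Inserting the epenthetic vowel yields /l/ → /li/, /t/ → /ti/, /l/ → /li/, /f/ → /fi/.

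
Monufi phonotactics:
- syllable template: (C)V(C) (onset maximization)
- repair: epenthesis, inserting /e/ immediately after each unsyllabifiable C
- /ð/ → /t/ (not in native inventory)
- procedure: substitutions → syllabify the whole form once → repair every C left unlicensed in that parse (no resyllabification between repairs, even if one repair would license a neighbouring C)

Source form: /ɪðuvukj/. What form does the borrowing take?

ɪtuvukje

Substitution: /ð/ → /t/, giving /ɪtuvukj/.
The consonants /j/ cannot be parsed into a legal (C)V(C) syllable (at most one coda consonant is licensed; onsets are limited to one consonant).
Inserting the epenthetic vowel yields /j/ → /je/.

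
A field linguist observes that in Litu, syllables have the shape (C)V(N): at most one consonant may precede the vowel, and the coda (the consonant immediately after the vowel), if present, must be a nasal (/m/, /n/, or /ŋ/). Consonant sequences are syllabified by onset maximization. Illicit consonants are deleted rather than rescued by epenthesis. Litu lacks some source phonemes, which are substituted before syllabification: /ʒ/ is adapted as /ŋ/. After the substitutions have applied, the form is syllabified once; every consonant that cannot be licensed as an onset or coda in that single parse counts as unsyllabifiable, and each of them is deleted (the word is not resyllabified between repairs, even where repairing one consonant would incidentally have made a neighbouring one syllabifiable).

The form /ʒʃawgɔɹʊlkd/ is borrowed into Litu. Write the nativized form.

ʃagɔɹʊ

Substitution: /ʒ/ → /ŋ/, giving /ŋʃawgɔɹʊlkd/.
The consonants /ŋ/, /w/, /l/, /k/, /d/ cannot be parsed into a legal (C)V(N) syllable (only a nasal (/m/, /n/, or /ŋ/) is licensed in coda position; onsets are limited to one consonant).
Deleting the stranded consonants removes /ŋ/, /w/, /l/, /k/, /d/.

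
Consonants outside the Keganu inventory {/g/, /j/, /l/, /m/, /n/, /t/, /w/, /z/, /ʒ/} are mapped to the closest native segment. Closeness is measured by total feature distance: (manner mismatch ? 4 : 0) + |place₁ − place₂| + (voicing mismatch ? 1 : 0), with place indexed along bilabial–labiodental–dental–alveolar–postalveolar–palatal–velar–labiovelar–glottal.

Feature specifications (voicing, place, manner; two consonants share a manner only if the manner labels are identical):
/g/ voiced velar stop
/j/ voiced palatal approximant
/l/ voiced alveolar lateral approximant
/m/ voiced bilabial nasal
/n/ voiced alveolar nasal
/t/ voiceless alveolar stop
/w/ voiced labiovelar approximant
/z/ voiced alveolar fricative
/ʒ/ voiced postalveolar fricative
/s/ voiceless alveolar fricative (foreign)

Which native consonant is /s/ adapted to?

z

/z/ is closest: same manner (fricative), place distance 0 (alveolar→alveolar), voicing differs (+1); total 1. Next closest is /ʒ/ at distance 2.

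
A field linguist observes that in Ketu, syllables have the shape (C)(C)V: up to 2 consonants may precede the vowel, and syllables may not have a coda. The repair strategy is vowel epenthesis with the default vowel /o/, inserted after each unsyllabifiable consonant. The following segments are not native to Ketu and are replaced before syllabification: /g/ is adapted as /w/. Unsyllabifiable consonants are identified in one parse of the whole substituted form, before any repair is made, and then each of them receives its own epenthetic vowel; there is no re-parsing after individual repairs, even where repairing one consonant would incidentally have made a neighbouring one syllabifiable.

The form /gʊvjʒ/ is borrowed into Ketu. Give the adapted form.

wʊvojoʒo

Substitution: /g/ → /w/, giving /wʊvjʒ/.
Under (C)(C)V, the unsyllabifiable consonants are /v/, /j/, /ʒ/ (no codas are permitted; onsets may contain at most 2 consonants).
Each unlicensed consonant becomes the onset of a new syllable: /v/ → /vo/, /j/ → /jo/, /ʒ/ → /ʒo/.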